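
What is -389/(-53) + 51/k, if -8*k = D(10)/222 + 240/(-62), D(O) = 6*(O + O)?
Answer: 6572177/50615 ≈ 129.85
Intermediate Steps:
D(O) = 12*O (D(O) = 6*(2*O) = 12*O)
k = 955/2294 (k = -((12*10)/222 + 240/(-62))/8 = -(120*(1/222) + 240*(-1/62))/8 = -(20/37 - 120/31)/8 = -1/8*(-3820/1147) = 955/2294 ≈ 0.41630)
-389/(-53) + 51/k = -389/(-53) + 51/(955/2294) = -389*(-1/53) + 51*(2294/955) = 389/53 + 116994/955 = 6572177/50615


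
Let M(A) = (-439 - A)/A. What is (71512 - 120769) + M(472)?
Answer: -23250215/472 ≈ -49259.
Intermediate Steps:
M(A) = (-439 - A)/A
(71512 - 120769) + M(472) = (71512 - 120769) + (-439 - 1*472)/472 = -49257 + (-439 - 472)/472 = -49257 + (1/472)*(-911) = -49257 - 911/472 = -23250215/472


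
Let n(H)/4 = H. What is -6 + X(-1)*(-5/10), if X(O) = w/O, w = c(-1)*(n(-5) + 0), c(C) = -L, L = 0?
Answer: -6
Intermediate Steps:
n(H) = 4*H
c(C) = 0 (c(C) = -1*0 = 0)
w = 0 (w = 0*(4*(-5) + 0) = 0*(-20 + 0) = 0*(-20) = 0)
X(O) = 0 (X(O) = 0/O = 0)
-6 + X(-1)*(-5/10) = -6 + 0*(-5/10) = -6 + 0*(-5*1/10) = -6 + 0*(-1/2) = -6 + 0 = -6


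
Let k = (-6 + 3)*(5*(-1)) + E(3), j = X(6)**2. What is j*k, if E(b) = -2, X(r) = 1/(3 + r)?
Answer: 13/81 ≈ 0.16049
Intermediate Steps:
j = 1/81 (j = (1/(3 + 6))**2 = (1/9)**2 = 1/81 ≈ 0.012346)
k = 13 (k = (-6 + 3)*(5*(-1)) - 2 = -3*(-5) - 2 = 15 - 2 = 13)
j*k = (1/81)*13 = 13/81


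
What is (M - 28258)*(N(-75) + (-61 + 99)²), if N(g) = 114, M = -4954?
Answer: -51744296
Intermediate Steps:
(M - 28258)*(N(-75) + (-61 + 99)²) = (-4954 - 28258)*(114 + (-61 + 99)²) = -33212*(114 + 38²) = -33212*(114 + 1444) = -33212*1558 = -51744296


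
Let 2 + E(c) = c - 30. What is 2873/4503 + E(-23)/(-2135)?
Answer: 1276304/1922781 ≈ 0.66378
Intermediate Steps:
E(c) = -32 + c (E(c) = -2 + (c - 30) = -2 + (-30 + c) = -32 + c)
2873/4503 + E(-23)/(-2135) = 2873/4503 + (-32 - 23)/(-2135) = 2873*(1/4503) - 55*(-1/2135) = 2873/4503 + 11/427 = 1276304/1922781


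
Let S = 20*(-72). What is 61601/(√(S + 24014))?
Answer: 61601*√22574/22574 ≈ 410.00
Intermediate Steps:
S = -1440
61601/(√(S + 24014)) = 61601/(√(-1440 + 24014)) = 61601/(√22574) = 61601*(√22574/22574) = 61601*√22574/22574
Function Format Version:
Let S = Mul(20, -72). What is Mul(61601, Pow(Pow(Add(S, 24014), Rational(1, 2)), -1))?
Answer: Mul(Rational(61601, 22574), Pow(22574, Rational(1, 2))) ≈ 410.00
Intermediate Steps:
S = -1440
Mul(61601, Pow(Pow(Add(S, 24014), Rational(1, 2)), -1)) = Mul(61601, Pow(Pow(Add(-1440, 24014), Rational(1, 2)), -1)) = Mul(61601, Pow(Pow(22574, Rational(1, 2)), -1)) = Mul(61601, Mul(Rational(1, 22574), Pow(22574, Rational(1, 2)))) = Mul(Rational(61601, 22574), Pow(22574, Rational(1, 2)))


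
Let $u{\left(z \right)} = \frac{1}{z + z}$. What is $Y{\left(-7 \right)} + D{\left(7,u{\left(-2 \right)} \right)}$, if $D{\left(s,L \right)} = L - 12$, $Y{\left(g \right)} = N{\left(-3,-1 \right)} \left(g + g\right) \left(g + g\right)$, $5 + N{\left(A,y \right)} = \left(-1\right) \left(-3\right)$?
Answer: $- \frac{1617}{4} \approx -404.25$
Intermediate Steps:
$N{\left(A,y \right)} = -2$ ($N{\left(A,y \right)} = -5 - -3 = -5 + 3 = -2$)
$Y{\left(g \right)} = - 8 g^{2}$ ($Y{\left(g \right)} = - 2 \left(g + g\right) \left(g + g\right) = - 2 \cdot 2 g 2 g = - 4 g 2 g = - 8 g^{2}$)
$u{\left(z \right)} = \frac{1}{2 z}$
$D{\left(s,L \right)} = -12 + L$
$Y{\left(-7 \right)} + D{\left(7,u{\left(-2 \right)} \right)} = - 8 \left(-7\right)^{2} - \left(12 - \frac{1}{2 \left(-2\right)}\right) = \left(-8\right) 49 + \left(-12 + \frac{1}{2} \left(- \frac{1}{2}\right)\right) = -392 - \frac{49}{4} = - \frac{1617}{4}$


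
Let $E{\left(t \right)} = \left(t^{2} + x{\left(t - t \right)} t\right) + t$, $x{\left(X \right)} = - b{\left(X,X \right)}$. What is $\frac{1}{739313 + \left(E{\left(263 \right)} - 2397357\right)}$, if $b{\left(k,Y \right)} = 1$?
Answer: $- \frac{1}{1588875} \approx -6.2938 \cdot 10^{-7}$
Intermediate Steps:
$x{\left(X \right)} = -1$ ($x{\left(X \right)} = \left(-1\right) 1 = -1$)
$E{\left(t \right)} = t^{2}$ ($E{\left(t \right)} = \left(t^{2} - t\right) + t = t^{2}$)
$\frac{1}{739313 + \left(E{\left(263 \right)} - 2397357\right)} = \frac{1}{739313 + \left(263^{2} - 2397357\right)} = \frac{1}{739313 + \left(69169 - 2397357\right)} = \frac{1}{739313 - 2328188} = \frac{1}{-1588875} = - \frac{1}{1588875}$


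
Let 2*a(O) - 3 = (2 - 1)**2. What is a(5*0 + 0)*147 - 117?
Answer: 177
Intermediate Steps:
a(O) = 2 (a(O) = 3/2 + (2 - 1)**2/2 = 3/2 + (1/2)*1**2 = 3/2 + (1/2)*1 = 3/2 + 1/2 = 2)
a(5*0 + 0)*147 - 117 = 2*147 - 117 = 294 - 117 = 177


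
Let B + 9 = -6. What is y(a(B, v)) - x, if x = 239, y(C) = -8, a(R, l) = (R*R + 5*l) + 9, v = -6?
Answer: -247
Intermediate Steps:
B = -15 (B = -9 - 6 = -15)
a(R, l) = 9 + R**2 + 5*l (a(R, l) = (R**2 + 5*l) + 9 = 9 + R**2 + 5*l)
y(a(B, v)) - x = -8 - 1*239 = -8 - 239 = -247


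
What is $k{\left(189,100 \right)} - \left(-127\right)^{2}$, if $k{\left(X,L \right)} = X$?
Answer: $-15940$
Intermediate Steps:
$k{\left(189,100 \right)} - \left(-127\right)^{2} = 189 - \left(-127\right)^{2} = 189 - 16129 = -15940$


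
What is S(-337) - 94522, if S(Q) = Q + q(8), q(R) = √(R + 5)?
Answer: -94859 + √13 ≈ -94855.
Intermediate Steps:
q(R) = √(5 + R)
S(Q) = Q + √13 (S(Q) = Q + √(5 + 8) = Q + √13)
S(-337) - 94522 = (-337 + √13) - 94522 = -94859 + √13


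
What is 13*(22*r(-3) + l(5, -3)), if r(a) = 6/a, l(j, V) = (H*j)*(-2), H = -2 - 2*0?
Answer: -312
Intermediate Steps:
H = -2 (H = -2 + 0 = -2)
l(j, V) = 4*j (l(j, V) = -2*j*(-2) = 4*j)
13*(22*r(-3) + l(5, -3)) = 13*(22*(6/(-3)) + 4*5) = 13*(22*(6*(-⅓)) + 20) = 13*(22*(-2) + 20) = 13*(-44 + 20) = 13*(-24) = -312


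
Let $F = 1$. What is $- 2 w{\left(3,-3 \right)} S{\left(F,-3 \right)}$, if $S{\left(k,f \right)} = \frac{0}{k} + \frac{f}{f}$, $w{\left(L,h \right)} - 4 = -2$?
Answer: $-4$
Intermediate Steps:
$w{\left(L,h \right)} = 2$ ($w{\left(L,h \right)} = 4 - 2 = 2$)
$S{\left(k,f \right)} = 1$ ($S{\left(k,f \right)} = 0 + 1 = 1$)
$- 2 w{\left(3,-3 \right)} S{\left(F,-3 \right)} = \left(-2\right) 2 \cdot 1 = \left(-4\right) 1 = -4$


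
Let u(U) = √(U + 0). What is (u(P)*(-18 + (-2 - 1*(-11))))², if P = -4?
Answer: -324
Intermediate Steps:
u(U) = √U
(u(P)*(-18 + (-2 - 1*(-11))))² = (√(-4)*(-18 + (-2 - 1*(-11))))² = ((2*I)*(-18 + (-2 + 11)))² = ((2*I)*(-18 + 9))² = ((2*I)*(-9))² = (-18*I)² = -324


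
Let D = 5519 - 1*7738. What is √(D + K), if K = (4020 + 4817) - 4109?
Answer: √2509 ≈ 50.090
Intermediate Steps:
D = -2219 (D = 5519 - 7738 = -2219)
K = 4728 (K = 8837 - 4109 = 4728)
√(D + K) = √(-2219 + 4728) = √2509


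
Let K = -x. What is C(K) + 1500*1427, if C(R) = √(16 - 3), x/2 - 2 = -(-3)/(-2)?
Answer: 2140500 + √13 ≈ 2.1405e+6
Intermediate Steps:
x = 1 (x = 4 + 2*(-(-3)/(-2)) = 4 + 2*(-(-3)*(-1)/2) = 4 + 2*(-1*3/2) = 4 + 2*(-3/2) = 4 - 3 = 1)
K = -1 (K = -1*1 = -1)
C(R) = √13
C(K) + 1500*1427 = √13 + 1500*1427 = √13 + 2140500 = 2140500 + √13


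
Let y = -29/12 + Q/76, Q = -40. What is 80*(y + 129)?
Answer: 574820/57 ≈ 10085.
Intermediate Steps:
y = -671/228 (y = -29/12 - 40/76 = -29*1/12 - 40*1/76 = -29/12 - 10/19 = -671/228 ≈ -2.9430)
80*(y + 129) = 80*(-671/228 + 129) = 80*(28741/228) = 574820/57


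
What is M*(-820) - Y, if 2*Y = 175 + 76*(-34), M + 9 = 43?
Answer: -53351/2 ≈ -26676.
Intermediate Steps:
M = 34 (M = -9 + 43 = 34)
Y = -2409/2 (Y = (175 + 76*(-34))/2 = (175 - 2584)/2 = (1/2)*(-2409) = -2409/2 ≈ -1204.5)
M*(-820) - Y = 34*(-820) - 1*(-2409/2) = -27880 + 2409/2 = -53351/2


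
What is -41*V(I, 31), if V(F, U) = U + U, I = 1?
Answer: -2542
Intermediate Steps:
V(F, U) = 2*U
-41*V(I, 31) = -82*31 = -41*62 = -2542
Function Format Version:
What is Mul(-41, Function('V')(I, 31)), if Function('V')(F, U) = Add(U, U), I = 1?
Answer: -2542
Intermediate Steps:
Function('V')(F, U) = Mul(2, U)
Mul(-41, Function('V')(I, 31)) = Mul(-41, Mul(2, 31)) = Mul(-41, 62) = -2542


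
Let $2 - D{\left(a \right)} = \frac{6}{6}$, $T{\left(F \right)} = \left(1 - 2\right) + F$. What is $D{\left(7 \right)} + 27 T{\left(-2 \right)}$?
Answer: $-80$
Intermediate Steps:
$T{\left(F \right)} = -1 + F$
$D{\left(a \right)} = 1$ ($D{\left(a \right)} = 2 - \frac{6}{6} = 2 - 6 \cdot \frac{1}{6} = 2 - 1 = 1$)
$D{\left(7 \right)} + 27 T{\left(-2 \right)} = 1 + 27 \left(-1 - 2\right) = 1 + 27 \left(-3\right) = 1 - 81 = -80$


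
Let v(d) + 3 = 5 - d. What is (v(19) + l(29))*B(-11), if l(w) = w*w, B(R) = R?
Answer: -9064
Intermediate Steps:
l(w) = w**2
v(d) = 2 - d (v(d) = -3 + (5 - d) = 2 - d)
(v(19) + l(29))*B(-11) = ((2 - 1*19) + 29**2)*(-11) = ((2 - 19) + 841)*(-11) = (-17 + 841)*(-11) = 824*(-11) = -9064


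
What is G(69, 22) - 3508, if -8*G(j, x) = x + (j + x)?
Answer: -28177/8 ≈ -3522.1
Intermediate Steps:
G(j, x) = -x/4 - j/8 (G(j, x) = -(x + (j + x))/8 = -(j + 2*x)/8 = -x/4 - j/8)
G(69, 22) - 3508 = (-1/4*22 - 1/8*69) - 3508 = (-11/2 - 69/8) - 3508 = -113/8 - 3508 = -28177/8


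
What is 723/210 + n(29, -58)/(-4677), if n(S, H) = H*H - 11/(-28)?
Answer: 84919/31180 ≈ 2.7235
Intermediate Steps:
n(S, H) = 11/28 + H² (n(S, H) = H² - 11*(-1/28) = H² + 11/28 = 11/28 + H²)
723/210 + n(29, -58)/(-4677) = 723/210 + (11/28 + (-58)²)/(-4677) = 723*(1/210) + (11/28 + 3364)*(-1/4677) = 241/70 + (94203/28)*(-1/4677) = 241/70 - 31401/43652 = 84919/31180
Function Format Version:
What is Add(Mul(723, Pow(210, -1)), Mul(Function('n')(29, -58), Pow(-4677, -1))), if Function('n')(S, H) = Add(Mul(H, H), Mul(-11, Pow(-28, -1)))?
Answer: Rational(84919, 31180) ≈ 2.7235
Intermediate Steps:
Function('n')(S, H) = Add(Rational(11, 28), Pow(H, 2)) (Function('n')(S, H) = Add(Pow(H, 2), Mul(-11, Rational(-1, 28))) = Add(Pow(H, 2), Rational(11, 28)) = Add(Rational(11, 28), Pow(H, 2)))
Add(Mul(723, Pow(210, -1)), Mul(Function('n')(29, -58), Pow(-4677, -1))) = Add(Mul(723, Pow(210, -1)), Mul(Add(Rational(11, 28), Pow(-58, 2)), Pow(-4677, -1))) = Add(Mul(723, Rational(1, 210)), Mul(Add(Rational(11, 28), 3364), Rational(-1, 4677))) = Add(Rational(241, 70), Mul(Rational(94203, 28), Rational(-1, 4677))) = Add(Rational(241, 70), Rational(-31401, 43652)) = Rational(84919, 31180)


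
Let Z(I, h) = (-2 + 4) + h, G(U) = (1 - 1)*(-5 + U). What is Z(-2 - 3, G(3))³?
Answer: 8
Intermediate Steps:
G(U) = 0 (G(U) = 0*(-5 + U) = 0)
Z(I, h) = 2 + h
Z(-2 - 3, G(3))³ = (2 + 0)³ = 2³ = 8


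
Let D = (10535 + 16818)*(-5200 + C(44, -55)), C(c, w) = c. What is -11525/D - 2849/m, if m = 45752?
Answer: -14331181069/230446399112 ≈ -0.062189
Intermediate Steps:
D = -141032068 (D = (10535 + 16818)*(-5200 + 44) = 27353*(-5156) = -141032068)
-11525/D - 2849/m = -11525/(-141032068) - 2849/45752 = -11525*(-1/141032068) - 2849*1/45752 = 11525/141032068 - 407/6536 = -14331181069/230446399112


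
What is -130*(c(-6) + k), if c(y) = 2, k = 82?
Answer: -10920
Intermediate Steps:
-130*(c(-6) + k) = -130*(2 + 82) = -130*84 = -10920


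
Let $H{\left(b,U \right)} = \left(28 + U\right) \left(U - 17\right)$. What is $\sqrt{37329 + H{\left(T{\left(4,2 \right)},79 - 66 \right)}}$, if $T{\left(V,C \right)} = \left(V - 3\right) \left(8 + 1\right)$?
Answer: $\sqrt{37165} \approx 192.78$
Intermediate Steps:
$T{\left(V,C \right)} = -27 + 9 V$ ($T{\left(V,C \right)} = \left(-3 + V\right) 9 = -27 + 9 V$)
$H{\left(b,U \right)} = \left(-17 + U\right) \left(28 + U\right)$ ($H{\left(b,U \right)} = \left(28 + U\right) \left(-17 + U\right) = \left(-17 + U\right) \left(28 + U\right)$)
$\sqrt{37329 + H{\left(T{\left(4,2 \right)},79 - 66 \right)}} = \sqrt{37329 + \left(-476 + \left(79 - 66\right)^{2} + 11 \left(79 - 66\right)\right)} = \sqrt{37329 + \left(-476 + 13^{2} + 11 \cdot 13\right)} = \sqrt{37329 + \left(-476 + 169 + 143\right)} = \sqrt{37329 - 164} = \sqrt{37165}$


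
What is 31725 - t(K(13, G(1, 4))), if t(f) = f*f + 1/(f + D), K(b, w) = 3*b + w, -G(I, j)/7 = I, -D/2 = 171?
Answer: 9517311/310 ≈ 30701.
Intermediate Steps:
D = -342 (D = -2*171 = -342)
G(I, j) = -7*I
K(b, w) = w + 3*b
t(f) = f² + 1/(-342 + f) (t(f) = f*f + 1/(f - 342) = f² + 1/(-342 + f))
31725 - t(K(13, G(1, 4))) = 31725 - (1 + (-7*1 + 3*13)³ - 342*(-7*1 + 3*13)²)/(-342 + (-7*1 + 3*13)) = 31725 - (1 + (-7 + 39)³ - 342*(-7 + 39)²)/(-342 + (-7 + 39)) = 31725 - (1 + 32³ - 342*32²)/(-342 + 32) = 31725 - (1 + 32768 - 342*1024)/(-310) = 31725 - (-1)*(1 + 32768 - 350208)/310 = 31725 - (-1)*(-317439)/310 = 31725 - 1*317439/310 = 31725 - 317439/310 = 9517311/310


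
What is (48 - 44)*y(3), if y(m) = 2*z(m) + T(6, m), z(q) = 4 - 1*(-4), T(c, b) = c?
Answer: 88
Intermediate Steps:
z(q) = 8 (z(q) = 4 + 4 = 8)
y(m) = 22 (y(m) = 2*8 + 6 = 16 + 6 = 22)
(48 - 44)*y(3) = (48 - 44)*22 = 4*22 = 88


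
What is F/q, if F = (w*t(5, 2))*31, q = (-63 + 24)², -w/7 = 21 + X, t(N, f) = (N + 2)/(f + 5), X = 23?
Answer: -9548/1521 ≈ -6.2775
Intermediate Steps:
t(N, f) = (2 + N)/(5 + f)
w = -308 (w = -7*(21 + 23) = -7*44 = -308)
q = 1521 (q = (-39)² = 1521)
F = -9548 (F = -308*(2 + 5)/(5 + 2)*31 = -308*7/7*31 = -44*7*31 = -308*1*31 = -308*31 = -9548)
F/q = -9548/1521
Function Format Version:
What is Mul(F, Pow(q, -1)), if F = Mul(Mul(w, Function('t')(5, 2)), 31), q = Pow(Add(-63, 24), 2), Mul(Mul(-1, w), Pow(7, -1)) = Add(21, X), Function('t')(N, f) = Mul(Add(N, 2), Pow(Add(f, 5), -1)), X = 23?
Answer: Rational(-9548, 1521) ≈ -6.2775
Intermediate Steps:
Function('t')(N, f) = Mul(Pow(Add(5, f), -1), Add(2, N)) (Function('t')(N, f) = Mul(Add(2, N), Pow(Add(5, f), -1)) = Mul(Pow(Add(5, f), -1), Add(2, N)))
w = -308 (w = Mul(-7, Add(21, 23)) = Mul(-7, 44) = -308)
q = 1521 (q = Pow(-39, 2) = 1521)
F = -9548 (F = Mul(Mul(-308, Mul(Pow(Add(5, 2), -1), Add(2, 5))), 31) = Mul(Mul(-308, Mul(Pow(7, -1), 7)), 31) = Mul(Mul(-308, Mul(Rational(1, 7), 7)), 31) = Mul(Mul(-308, 1), 31) = Mul(-308, 31) = -9548)
Mul(F, Pow(q, -1)) = Mul(-9548, Pow(1521, -1)) = Mul(-9548, Rational(1, 1521)) = Rational(-9548, 1521)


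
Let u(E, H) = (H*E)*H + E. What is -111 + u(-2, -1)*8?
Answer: -143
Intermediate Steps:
u(E, H) = E + E*H² (u(E, H) = (E*H)*H + E = E*H² + E = E + E*H²)
-111 + u(-2, -1)*8 = -111 - 2*(1 + (-1)²)*8 = -111 - 2*(1 + 1)*8 = -111 - 2*2*8 = -111 - 4*8 = -111 - 32 = -143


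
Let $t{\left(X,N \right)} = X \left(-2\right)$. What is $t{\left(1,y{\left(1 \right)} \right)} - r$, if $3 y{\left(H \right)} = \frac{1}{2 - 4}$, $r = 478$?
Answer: $-480$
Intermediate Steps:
$y{\left(H \right)} = - \frac{1}{6}$ ($y{\left(H \right)} = \frac{1}{3 \left(2 - 4\right)} = \frac{1}{3 \left(-2\right)} = \frac{1}{3} \left(- \frac{1}{2}\right) = - \frac{1}{6}$)
$t{\left(X,N \right)} = - 2 X$
$t{\left(1,y{\left(1 \right)} \right)} - r = \left(-2\right) 1 - 478 = -2 - 478 = -480$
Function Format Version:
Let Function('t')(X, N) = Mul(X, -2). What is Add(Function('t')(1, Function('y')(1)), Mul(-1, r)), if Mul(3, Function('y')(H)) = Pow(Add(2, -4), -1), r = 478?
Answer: -480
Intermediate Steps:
Function('y')(H) = Rational(-1, 6) (Function('y')(H) = Mul(Rational(1, 3), Pow(Add(2, -4), -1)) = Mul(Rational(1, 3), Pow(-2, -1)) = Mul(Rational(1, 3), Rational(-1, 2)) = Rational(-1, 6))
Function('t')(X, N) = Mul(-2, X)
Add(Function('t')(1, Function('y')(1)), Mul(-1, r)) = Add(Mul(-2, 1), Mul(-1, 478)) = Add(-2, -478) = -480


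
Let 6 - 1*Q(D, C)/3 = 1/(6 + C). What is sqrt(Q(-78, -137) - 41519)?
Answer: 2*I*sqrt(178049567)/131 ≈ 203.72*I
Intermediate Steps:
Q(D, C) = 18 - 3/(6 + C)
sqrt(Q(-78, -137) - 41519) = sqrt(3*(35 + 6*(-137))/(6 - 137) - 41519) = sqrt(3*(35 - 822)/(-131) - 41519) = sqrt(3*(-1/131)*(-787) - 41519) = sqrt(2361/131 - 41519) = sqrt(-5436628/131) = 2*I*sqrt(178049567)/131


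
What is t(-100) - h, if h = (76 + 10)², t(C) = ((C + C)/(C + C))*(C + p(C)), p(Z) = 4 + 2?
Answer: -7490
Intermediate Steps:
p(Z) = 6
t(C) = 6 + C (t(C) = ((C + C)/(C + C))*(C + 6) = ((2*C)/((2*C)))*(6 + C) = ((2*C)*(1/(2*C)))*(6 + C) = 1*(6 + C) = 6 + C)
h = 7396 (h = 86² = 7396)
t(-100) - h = (6 - 100) - 1*7396 = -94 - 7396 = -7490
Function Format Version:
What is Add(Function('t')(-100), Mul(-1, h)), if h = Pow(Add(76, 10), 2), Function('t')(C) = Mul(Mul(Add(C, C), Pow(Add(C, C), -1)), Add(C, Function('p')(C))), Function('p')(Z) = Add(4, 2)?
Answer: -7490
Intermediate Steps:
Function('p')(Z) = 6
Function('t')(C) = Add(6, C) (Function('t')(C) = Mul(Mul(Add(C, C), Pow(Add(C, C), -1)), Add(C, 6)) = Mul(Mul(Mul(2, C), Pow(Mul(2, C), -1)), Add(6, C)) = Mul(Mul(Mul(2, C), Mul(Rational(1, 2), Pow(C, -1))), Add(6, C)) = Mul(1, Add(6, C)) = Add(6, C))
h = 7396 (h = Pow(86, 2) = 7396)
Add(Function('t')(-100), Mul(-1, h)) = Add(Add(6, -100), Mul(-1, 7396)) = Add(-94, -7396) = -7490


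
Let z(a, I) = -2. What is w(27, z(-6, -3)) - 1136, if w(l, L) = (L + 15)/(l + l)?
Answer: -61331/54 ≈ -1135.8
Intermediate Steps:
w(l, L) = (15 + L)/(2*l) (w(l, L) = (15 + L)/((2*l)) = (15 + L)*(1/(2*l)) = (15 + L)/(2*l))
w(27, z(-6, -3)) - 1136 = (½)*(15 - 2)/27 - 1136 = (½)*(1/27)*13 - 1136 = 13/54 - 1136 = -61331/54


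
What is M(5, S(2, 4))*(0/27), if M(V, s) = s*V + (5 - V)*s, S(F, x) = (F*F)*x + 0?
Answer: 0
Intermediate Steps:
S(F, x) = x*F**2 (S(F, x) = F**2*x + 0 = x*F**2 + 0 = x*F**2)
M(V, s) = V*s + s*(5 - V)
M(5, S(2, 4))*(0/27) = (5*(4*2**2))*(0/27) = (5*(4*4))*(0*(1/27)) = (5*16)*0 = 80*0 = 0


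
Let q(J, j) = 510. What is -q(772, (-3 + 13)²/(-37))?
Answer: -510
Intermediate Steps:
-q(772, (-3 + 13)²/(-37)) = -1*510 = -510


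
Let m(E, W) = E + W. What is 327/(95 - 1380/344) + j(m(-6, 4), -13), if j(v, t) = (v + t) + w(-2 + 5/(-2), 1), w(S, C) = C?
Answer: -81428/7825 ≈ -10.406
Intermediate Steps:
j(v, t) = 1 + t + v (j(v, t) = (v + t) + 1 = (t + v) + 1 = 1 + t + v)
327/(95 - 1380/344) + j(m(-6, 4), -13) = 327/(95 - 1380/344) + (1 - 13 + (-6 + 4)) = 327/(95 - 1380*1/344) + (1 - 13 - 2) = 327/(95 - 345/86) - 14 = 327/(7825/86) - 14 = (86/7825)*327 - 14 = 28122/7825 - 14 = -81428/7825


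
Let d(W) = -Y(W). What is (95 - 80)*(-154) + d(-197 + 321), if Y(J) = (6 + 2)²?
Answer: -2374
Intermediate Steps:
Y(J) = 64 (Y(J) = 8² = 64)
d(W) = -64 (d(W) = -1*64 = -64)
(95 - 80)*(-154) + d(-197 + 321) = (95 - 80)*(-154) - 64 = 15*(-154) - 64 = -2310 - 64 = -2374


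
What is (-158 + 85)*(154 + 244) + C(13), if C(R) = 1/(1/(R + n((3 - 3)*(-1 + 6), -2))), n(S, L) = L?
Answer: -29043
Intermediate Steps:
C(R) = -2 + R (C(R) = 1/(1/(R - 2)) = 1/(1/(-2 + R)) = -2 + R)
(-158 + 85)*(154 + 244) + C(13) = (-158 + 85)*(154 + 244) + (-2 + 13) = -73*398 + 11 = -29054 + 11 = -29043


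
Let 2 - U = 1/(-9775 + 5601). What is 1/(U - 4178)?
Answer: -4174/17430623 ≈ -0.00023946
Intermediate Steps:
U = 8349/4174 (U = 2 - 1/(-9775 + 5601) = 2 - 1/(-4174) = 2 - 1*(-1/4174) = 2 + 1/4174 = 8349/4174 ≈ 2.0002)
1/(U - 4178) = 1/(8349/4174 - 4178) = 1/(-17430623/4174) = -4174/17430623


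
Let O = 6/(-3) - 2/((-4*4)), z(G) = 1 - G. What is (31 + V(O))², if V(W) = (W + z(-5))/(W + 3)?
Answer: 10816/9 ≈ 1201.8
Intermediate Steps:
O = -15/8 (O = 6*(-⅓) - 2/(-16) = -2 - 2*(-1/16) = -2 + ⅛ = -15/8 ≈ -1.8750)
V(W) = (6 + W)/(3 + W) (V(W) = (W + (1 - 1*(-5)))/(W + 3) = (W + (1 + 5))/(3 + W) = (W + 6)/(3 + W) = (6 + W)/(3 + W))
(31 + V(O))² = (31 + (6 - 15/8)/(3 - 15/8))² = (31 + (33/8)/(9/8))² = (31 + (8/9)*(33/8))² = (31 + 11/3)² = (104/3)² = 10816/9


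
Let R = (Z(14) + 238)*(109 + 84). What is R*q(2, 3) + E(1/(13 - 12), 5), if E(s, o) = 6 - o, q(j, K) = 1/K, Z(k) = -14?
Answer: 43235/3 ≈ 14412.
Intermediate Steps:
R = 43232 (R = (-14 + 238)*(109 + 84) = 224*193 = 43232)
R*q(2, 3) + E(1/(13 - 12), 5) = 43232/3 + (6 - 1*5) = 43232*(⅓) + (6 - 5) = 43232/3 + 1 = 43235/3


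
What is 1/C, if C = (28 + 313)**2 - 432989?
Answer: -1/316708 ≈ -3.1575e-6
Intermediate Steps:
C = -316708 (C = 341**2 - 432989 = 116281 - 432989 = -316708)
1/C = 1/(-316708) = -1/316708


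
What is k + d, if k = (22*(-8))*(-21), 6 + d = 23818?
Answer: 27508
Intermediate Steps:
d = 23812 (d = -6 + 23818 = 23812)
k = 3696 (k = -176*(-21) = 3696)
k + d = 3696 + 23812 = 27508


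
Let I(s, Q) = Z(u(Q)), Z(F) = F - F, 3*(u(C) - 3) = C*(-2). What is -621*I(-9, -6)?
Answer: 0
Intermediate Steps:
u(C) = 3 - 2*C/3 (u(C) = 3 + (C*(-2))/3 = 3 + (-2*C)/3 = 3 - 2*C/3)
Z(F) = 0
I(s, Q) = 0
-621*I(-9, -6) = -621*0 = 0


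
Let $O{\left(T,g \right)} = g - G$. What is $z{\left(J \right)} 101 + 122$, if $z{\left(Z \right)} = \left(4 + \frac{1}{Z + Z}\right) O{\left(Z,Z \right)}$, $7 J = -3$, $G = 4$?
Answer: $- \frac{48103}{42} \approx -1145.3$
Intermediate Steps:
$O{\left(T,g \right)} = -4 + g$ ($O{\left(T,g \right)} = g - 4 = -4 + g$)
$J = - \frac{3}{7}$ ($J = \frac{1}{7} \left(-3\right) = - \frac{3}{7} \approx -0.42857$)
$z{\left(Z \right)} = \left(-4 + Z\right) \left(4 + \frac{1}{2 Z}\right)$ ($z{\left(Z \right)} = \left(4 + \frac{1}{Z + Z}\right) \left(-4 + Z\right) = \left(4 + \frac{1}{2 Z}\right) \left(-4 + Z\right) = \left(-4 + Z\right) \left(4 + \frac{1}{2 Z}\right)$)
$z{\left(J \right)} 101 + 122 = \left(- \frac{31}{2} - \frac{2}{- \frac{3}{7}} + 4 \left(- \frac{3}{7}\right)\right) 101 + 122 = \left(- \frac{31}{2} - - \frac{14}{3} - \frac{12}{7}\right) 101 + 122 = \left(- \frac{31}{2} + \frac{14}{3} - \frac{12}{7}\right) 101 + 122 = \left(- \frac{527}{42}\right) 101 + 122 = - \frac{53227}{42} + 122 = - \frac{48103}{42}$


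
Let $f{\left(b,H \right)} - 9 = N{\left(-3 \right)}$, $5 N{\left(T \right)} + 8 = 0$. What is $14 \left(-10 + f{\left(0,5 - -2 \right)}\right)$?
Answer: $- \frac{182}{5} \approx -36.4$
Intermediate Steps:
$N{\left(T \right)} = - \frac{8}{5}$ ($N{\left(T \right)} = - \frac{8}{5} + \frac{1}{5} \cdot 0 = - \frac{8}{5} + 0 = - \frac{8}{5}$)
$f{\left(b,H \right)} = \frac{37}{5}$ ($f{\left(b,H \right)} = 9 - \frac{8}{5} = \frac{37}{5}$)
$14 \left(-10 + f{\left(0,5 - -2 \right)}\right) = 14 \left(-10 + \frac{37}{5}\right) = 14 \left(- \frac{13}{5}\right) = - \frac{182}{5}$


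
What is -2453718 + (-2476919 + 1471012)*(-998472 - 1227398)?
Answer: 2239015760372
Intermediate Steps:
-2453718 + (-2476919 + 1471012)*(-998472 - 1227398) = -2453718 - 1005907*(-2225870) = -2453718 + 2239018214090 = 2239015760372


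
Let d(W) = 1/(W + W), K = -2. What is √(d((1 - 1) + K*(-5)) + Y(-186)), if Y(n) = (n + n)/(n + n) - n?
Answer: √18705/10 ≈ 13.677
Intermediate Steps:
d(W) = 1/(2*W)
Y(n) = 1 - n (Y(n) = (2*n)/((2*n)) - n = (2*n)*(1/(2*n)) - n = 1 - n)
√(d((1 - 1) + K*(-5)) + Y(-186)) = √(1/(2*((1 - 1) - 2*(-5))) + (1 - 1*(-186))) = √(1/(2*(0 + 10)) + (1 + 186)) = √((½)/10 + 187) = √((½)*(⅒) + 187) = √(1/20 + 187) = √(3741/20) = √18705/10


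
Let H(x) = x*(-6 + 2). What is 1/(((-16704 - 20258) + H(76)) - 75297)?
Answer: -1/112563 ≈ -8.8839e-6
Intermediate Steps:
H(x) = -4*x (H(x) = x*(-4) = -4*x)
1/(((-16704 - 20258) + H(76)) - 75297) = 1/(((-16704 - 20258) - 4*76) - 75297) = 1/((-36962 - 304) - 75297) = 1/(-37266 - 75297) = 1/(-112563) = -1/112563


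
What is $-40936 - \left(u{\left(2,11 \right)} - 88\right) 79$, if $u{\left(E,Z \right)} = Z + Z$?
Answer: $-35722$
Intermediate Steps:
$u{\left(E,Z \right)} = 2 Z$
$-40936 - \left(u{\left(2,11 \right)} - 88\right) 79 = -40936 - \left(2 \cdot 11 - 88\right) 79 = -40936 - \left(22 - 88\right) 79 = -40936 - \left(-66\right) 79 = -40936 - -5214 = -40936 + 5214 = -35722$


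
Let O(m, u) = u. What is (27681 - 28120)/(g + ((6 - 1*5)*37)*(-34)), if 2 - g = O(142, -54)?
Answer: 439/1202 ≈ 0.36522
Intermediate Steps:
g = 56 (g = 2 - 1*(-54) = 2 + 54 = 56)
(27681 - 28120)/(g + ((6 - 1*5)*37)*(-34)) = (27681 - 28120)/(56 + ((6 - 1*5)*37)*(-34)) = -439/(56 + ((6 - 5)*37)*(-34)) = -439/(56 + (1*37)*(-34)) = -439/(56 + 37*(-34)) = -439/(56 - 1258) = -439/(-1202) = -439*(-1/1202) = 439/1202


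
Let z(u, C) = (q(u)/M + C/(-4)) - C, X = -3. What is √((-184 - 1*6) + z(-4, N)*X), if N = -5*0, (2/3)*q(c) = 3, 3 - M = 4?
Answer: I*√706/2 ≈ 13.285*I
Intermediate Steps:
M = -1 (M = 3 - 1*4 = 3 - 4 = -1)
q(c) = 9/2 (q(c) = (3/2)*3 = 9/2)
N = 0
z(u, C) = -9/2 - 5*C/4 (z(u, C) = ((9/2)/(-1) + C/(-4)) - C = ((9/2)*(-1) + C*(-¼)) - C = (-9/2 - C/4) - C = -9/2 - 5*C/4)
√((-184 - 1*6) + z(-4, N)*X) = √((-184 - 1*6) + (-9/2 - 5/4*0)*(-3)) = √((-184 - 6) + (-9/2 + 0)*(-3)) = √(-190 - 9/2*(-3)) = √(-190 + 27/2) = √(-353/2) = I*√706/2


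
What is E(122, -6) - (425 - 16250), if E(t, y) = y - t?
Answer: 15697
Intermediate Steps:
E(122, -6) - (425 - 16250) = (-6 - 1*122) - (425 - 16250) = (-6 - 122) - 1*(-15825) = -128 + 15825 = 15697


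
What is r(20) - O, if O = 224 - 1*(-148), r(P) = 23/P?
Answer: -7417/20 ≈ -370.85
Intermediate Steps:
O = 372 (O = 224 + 148 = 372)
r(20) - O = 23/20 - 1*372 = 23*(1/20) - 372 = 23/20 - 372 = -7417/20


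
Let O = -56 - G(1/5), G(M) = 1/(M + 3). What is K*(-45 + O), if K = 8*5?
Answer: -8105/2 ≈ -4052.5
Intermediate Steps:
K = 40
G(M) = 1/(3 + M)
O = -901/16 (O = -56 - 1/(3 + 1/5) = -56 - 1/(3 + ⅕) = -56 - 1/16/5 = -56 - 1*5/16 = -56 - 5/16 = -901/16 ≈ -56.313)
K*(-45 + O) = 40*(-45 - 901/16) = 40*(-1621/16) = -8105/2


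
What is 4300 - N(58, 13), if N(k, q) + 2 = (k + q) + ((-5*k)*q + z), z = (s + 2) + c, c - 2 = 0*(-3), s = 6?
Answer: 7991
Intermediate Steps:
c = 2 (c = 2 + 0*(-3) = 2 + 0 = 2)
z = 10 (z = (6 + 2) + 2 = 8 + 2 = 10)
N(k, q) = 8 + k + q - 5*k*q (N(k, q) = -2 + ((k + q) + ((-5*k)*q + 10)) = -2 + ((k + q) + (-5*k*q + 10)) = -2 + ((k + q) + (10 - 5*k*q)) = -2 + (10 + k + q - 5*k*q) = 8 + k + q - 5*k*q)
4300 - N(58, 13) = 4300 - (8 + 58 + 13 - 5*58*13) = 4300 - (8 + 58 + 13 - 3770) = 4300 - 1*(-3691) = 4300 + 3691 = 7991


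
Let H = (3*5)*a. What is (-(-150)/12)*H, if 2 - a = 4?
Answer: -375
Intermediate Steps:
a = -2 (a = 2 - 1*4 = 2 - 4 = -2)
H = -30 (H = (3*5)*(-2) = 15*(-2) = -30)
(-(-150)/12)*H = -(-150)/12*(-30) = -6*(-25/12)*(-30) = (25/2)*(-30) = -375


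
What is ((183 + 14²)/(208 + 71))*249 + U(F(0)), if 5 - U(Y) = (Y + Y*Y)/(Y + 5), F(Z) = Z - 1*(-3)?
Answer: 63565/186 ≈ 341.75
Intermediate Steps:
F(Z) = 3 + Z (F(Z) = Z + 3 = 3 + Z)
U(Y) = 5 - (Y + Y²)/(5 + Y) (U(Y) = 5 - (Y + Y*Y)/(Y + 5) = 5 - (Y + Y²)/(5 + Y))
((183 + 14²)/(208 + 71))*249 + U(F(0)) = ((183 + 14²)/(208 + 71))*249 + (25 - (3 + 0)² + 4*(3 + 0))/(5 + (3 + 0)) = ((183 + 196)/279)*249 + (25 - 1*3² + 4*3)/(5 + 3) = (379*(1/279))*249 + (25 - 1*9 + 12)/8 = (379/279)*249 + (25 - 9 + 12)/8 = 31457/93 + (⅛)*28 = 31457/93 + 7/2 = 63565/186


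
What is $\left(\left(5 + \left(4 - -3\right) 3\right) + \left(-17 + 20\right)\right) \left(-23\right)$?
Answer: $-667$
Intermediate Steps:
$\left(\left(5 + \left(4 - -3\right) 3\right) + \left(-17 + 20\right)\right) \left(-23\right) = \left(\left(5 + \left(4 + 3\right) 3\right) + 3\right) \left(-23\right) = \left(\left(5 + 7 \cdot 3\right) + 3\right) \left(-23\right) = \left(\left(5 + 21\right) + 3\right) \left(-23\right) = \left(26 + 3\right) \left(-23\right) = 29 \left(-23\right) = -667$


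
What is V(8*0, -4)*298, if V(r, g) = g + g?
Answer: -2384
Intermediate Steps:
V(r, g) = 2*g
V(8*0, -4)*298 = (2*(-4))*298 = -8*298 = -2384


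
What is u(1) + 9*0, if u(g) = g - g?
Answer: 0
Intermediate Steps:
u(g) = 0
u(1) + 9*0 = 0 + 9*0 = 0 + 0 = 0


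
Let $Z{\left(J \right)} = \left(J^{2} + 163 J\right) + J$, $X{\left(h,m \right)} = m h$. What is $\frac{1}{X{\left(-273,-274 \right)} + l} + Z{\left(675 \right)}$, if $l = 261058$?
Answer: $\frac{190205914501}{335860} \approx 5.6633 \cdot 10^{5}$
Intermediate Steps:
$X{\left(h,m \right)} = h m$
$Z{\left(J \right)} = J^{2} + 164 J$
$\frac{1}{X{\left(-273,-274 \right)} + l} + Z{\left(675 \right)} = \frac{1}{\left(-273\right) \left(-274\right) + 261058} + 675 \left(164 + 675\right) = \frac{1}{74802 + 261058} + 675 \cdot 839 = \frac{1}{335860} + 566325 = \frac{190205914501}{335860}$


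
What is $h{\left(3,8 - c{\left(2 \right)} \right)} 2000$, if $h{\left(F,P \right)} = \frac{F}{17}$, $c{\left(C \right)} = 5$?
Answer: $\frac{6000}{17} \approx 352.94$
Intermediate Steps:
$h{\left(F,P \right)} = \frac{F}{17}$ ($h{\left(F,P \right)} = F \frac{1}{17} = \frac{F}{17}$)
$h{\left(3,8 - c{\left(2 \right)} \right)} 2000 = \frac{1}{17} \cdot 3 \cdot 2000 = \frac{3}{17} \cdot 2000 = \frac{6000}{17}$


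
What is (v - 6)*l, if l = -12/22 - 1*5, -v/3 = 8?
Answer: 1830/11 ≈ 166.36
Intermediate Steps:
v = -24 (v = -3*8 = -24)
l = -61/11 (l = -12*1/22 - 5 = -6/11 - 5 = -61/11 ≈ -5.5455)
(v - 6)*l = (-24 - 6)*(-61/11) = -30*(-61/11) = 1830/11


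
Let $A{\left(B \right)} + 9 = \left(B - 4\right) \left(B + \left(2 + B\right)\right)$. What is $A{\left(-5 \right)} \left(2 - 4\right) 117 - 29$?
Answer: $-14771$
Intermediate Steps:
$A{\left(B \right)} = -9 + \left(-4 + B\right) \left(2 + 2 B\right)$ ($A{\left(B \right)} = -9 + \left(B - 4\right) \left(B + \left(2 + B\right)\right) = -9 + \left(-4 + B\right) \left(2 + 2 B\right)$)
$A{\left(-5 \right)} \left(2 - 4\right) 117 - 29 = \left(-17 - -30 + 2 \left(-5\right)^{2}\right) \left(2 - 4\right) 117 - 29 = \left(-17 + 30 + 2 \cdot 25\right) \left(-2\right) 117 - 29 = \left(-17 + 30 + 50\right) \left(-2\right) 117 - 29 = 63 \left(-2\right) 117 - 29 = \left(-126\right) 117 - 29 = -14742 - 29 = -14771$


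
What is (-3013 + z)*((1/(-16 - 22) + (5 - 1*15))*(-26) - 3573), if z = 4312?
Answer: -81751266/19 ≈ -4.3027e+6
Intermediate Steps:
(-3013 + z)*((1/(-16 - 22) + (5 - 1*15))*(-26) - 3573) = (-3013 + 4312)*((1/(-16 - 22) + (5 - 1*15))*(-26) - 3573) = 1299*((1/(-38) + (5 - 15))*(-26) - 3573) = 1299*((-1/38 - 10)*(-26) - 3573) = 1299*(-381/38*(-26) - 3573) = 1299*(4953/19 - 3573) = 1299*(-62934/19) = -81751266/19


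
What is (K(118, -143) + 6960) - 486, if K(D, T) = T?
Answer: 6331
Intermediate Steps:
(K(118, -143) + 6960) - 486 = (-143 + 6960) - 486 = 6817 - 486 = 6331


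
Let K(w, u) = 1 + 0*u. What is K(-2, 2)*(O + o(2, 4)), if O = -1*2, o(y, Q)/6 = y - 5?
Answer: -20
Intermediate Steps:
o(y, Q) = -30 + 6*y (o(y, Q) = 6*(y - 5) = 6*(-5 + y) = -30 + 6*y)
K(w, u) = 1 (K(w, u) = 1 + 0 = 1)
O = -2
K(-2, 2)*(O + o(2, 4)) = 1*(-2 + (-30 + 6*2)) = 1*(-2 + (-30 + 12)) = 1*(-2 - 18) = 1*(-20) = -20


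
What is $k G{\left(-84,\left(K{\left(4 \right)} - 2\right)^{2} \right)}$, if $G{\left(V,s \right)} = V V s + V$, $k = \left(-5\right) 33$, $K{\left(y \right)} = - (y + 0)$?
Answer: $-41898780$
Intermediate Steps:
$K{\left(y \right)} = - y$
$k = -165$
$G{\left(V,s \right)} = V + s V^{2}$ ($G{\left(V,s \right)} = V^{2} s + V = s V^{2} + V = V + s V^{2}$)
$k G{\left(-84,\left(K{\left(4 \right)} - 2\right)^{2} \right)} = - 165 \left(- 84 \left(1 - 84 \left(\left(-1\right) 4 - 2\right)^{2}\right)\right) = - 165 \left(- 84 \left(1 - 84 \left(-4 - 2\right)^{2}\right)\right) = - 165 \left(- 84 \left(1 - 84 \left(-6\right)^{2}\right)\right) = - 165 \left(- 84 \left(1 - 3024\right)\right) = - 165 \left(\left(-84\right) \left(-3023\right)\right) = \left(-165\right) 253932 = -41898780$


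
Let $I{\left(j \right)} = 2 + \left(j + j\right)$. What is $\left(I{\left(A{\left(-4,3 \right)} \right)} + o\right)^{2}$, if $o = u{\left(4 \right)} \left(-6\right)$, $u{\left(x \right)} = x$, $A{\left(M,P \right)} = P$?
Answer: $256$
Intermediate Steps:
$o = -24$ ($o = 4 \left(-6\right) = -24$)
$I{\left(j \right)} = 2 + 2 j$
$\left(I{\left(A{\left(-4,3 \right)} \right)} + o\right)^{2} = \left(\left(2 + 2 \cdot 3\right) - 24\right)^{2} = \left(\left(2 + 6\right) - 24\right)^{2} = \left(8 - 24\right)^{2} = \left(-16\right)^{2} = 256$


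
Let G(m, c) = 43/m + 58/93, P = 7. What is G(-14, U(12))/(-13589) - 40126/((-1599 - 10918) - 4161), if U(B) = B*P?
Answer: 11451573797/4759384182 ≈ 2.4061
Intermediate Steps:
U(B) = 7*B (U(B) = B*7 = 7*B)
G(m, c) = 58/93 + 43/m (G(m, c) = 43/m + 58*(1/93) = 43/m + 58/93 = 58/93 + 43/m)
G(-14, U(12))/(-13589) - 40126/((-1599 - 10918) - 4161) = (58/93 + 43/(-14))/(-13589) - 40126/((-1599 - 10918) - 4161) = (58/93 + 43*(-1/14))*(-1/13589) - 40126/(-12517 - 4161) = (58/93 - 43/14)*(-1/13589) - 40126/(-16678) = -3187/1302*(-1/13589) - 40126*(-1/16678) = 3187/17692878 + 20063/8339 = 11451573797/4759384182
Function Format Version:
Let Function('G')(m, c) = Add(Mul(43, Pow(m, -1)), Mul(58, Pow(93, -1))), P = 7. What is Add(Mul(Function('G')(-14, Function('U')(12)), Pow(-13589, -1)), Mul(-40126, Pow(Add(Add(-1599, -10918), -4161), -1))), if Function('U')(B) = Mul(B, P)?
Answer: Rational(11451573797, 4759384182) ≈ 2.4061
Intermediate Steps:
Function('U')(B) = Mul(7, B) (Function('U')(B) = Mul(B, 7) = Mul(7, B))
Function('G')(m, c) = Add(Rational(58, 93), Mul(43, Pow(m, -1))) (Function('G')(m, c) = Add(Mul(43, Pow(m, -1)), Mul(58, Rational(1, 93))) = Add(Mul(43, Pow(m, -1)), Rational(58, 93)) = Add(Rational(58, 93), Mul(43, Pow(m, -1))))
Add(Mul(Function('G')(-14, Function('U')(12)), Pow(-13589, -1)), Mul(-40126, Pow(Add(Add(-1599, -10918), -4161), -1))) = Add(Mul(Add(Rational(58, 93), Mul(43, Pow(-14, -1))), Pow(-13589, -1)), Mul(-40126, Pow(Add(Add(-1599, -10918), -4161), -1))) = Add(Mul(Add(Rational(58, 93), Mul(43, Rational(-1, 14))), Rational(-1, 13589)), Mul(-40126, Pow(Add(-12517, -4161), -1))) = Add(Mul(Add(Rational(58, 93), Rational(-43, 14)), Rational(-1, 13589)), Mul(-40126, Pow(-16678, -1))) = Add(Mul(Rational(-3187, 1302), Rational(-1, 13589)), Mul(-40126, Rational(-1, 16678))) = Add(Rational(3187, 17692878), Rational(20063, 8339)) = Rational(11451573797, 4759384182)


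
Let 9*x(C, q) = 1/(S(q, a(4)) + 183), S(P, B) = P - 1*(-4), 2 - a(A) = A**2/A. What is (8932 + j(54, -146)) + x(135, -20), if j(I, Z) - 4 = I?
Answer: 13511971/1503 ≈ 8990.0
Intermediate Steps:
a(A) = 2 - A (a(A) = 2 - A**2/A = 2 - A)
S(P, B) = 4 + P (S(P, B) = P + 4 = 4 + P)
j(I, Z) = 4 + I
x(C, q) = 1/(9*(187 + q)) (x(C, q) = 1/(9*((4 + q) + 183)) = 1/(9*(187 + q)))
(8932 + j(54, -146)) + x(135, -20) = (8932 + (4 + 54)) + 1/(9*(187 - 20)) = (8932 + 58) + (1/9)/167 = 8990 + (1/9)*(1/167) = 8990 + 1/1503 = 13511971/1503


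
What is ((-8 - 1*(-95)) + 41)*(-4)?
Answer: -512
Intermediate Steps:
((-8 - 1*(-95)) + 41)*(-4) = ((-8 + 95) + 41)*(-4) = (87 + 41)*(-4) = 128*(-4) = -512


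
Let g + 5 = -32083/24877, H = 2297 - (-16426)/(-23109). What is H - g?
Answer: 1323712505531/574882593 ≈ 2302.6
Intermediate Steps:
H = 53064947/23109 (H = 2297 - (-16426)*(-1)/23109 = 2297 - 1*16426/23109 = 2297 - 16426/23109 = 53064947/23109 ≈ 2296.3)
g = -156468/24877 (g = -5 - 32083/24877 = -156468/24877 ≈ -6.2897)
H - g = 53064947/23109 - 1*(-156468/24877) = 53064947/23109 + 156468/24877 = 1323712505531/574882593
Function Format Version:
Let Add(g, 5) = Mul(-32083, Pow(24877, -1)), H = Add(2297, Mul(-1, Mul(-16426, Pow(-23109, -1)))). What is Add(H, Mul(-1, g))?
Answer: Rational(1323712505531, 574882593) ≈ 2302.6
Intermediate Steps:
H = Rational(53064947, 23109) (H = Add(2297, Mul(-1, Mul(-16426, Rational(-1, 23109)))) = Add(2297, Mul(-1, Rational(16426, 23109))) = Add(2297, Rational(-16426, 23109)) = Rational(53064947, 23109) ≈ 2296.3)
g = Rational(-156468, 24877) (g = Add(-5, Mul(-32083, Pow(24877, -1))) = Add(-5, Mul(-32083, Rational(1, 24877))) = Add(-5, Rational(-32083, 24877)) = Rational(-156468, 24877) ≈ -6.2897)
Add(H, Mul(-1, g)) = Add(Rational(53064947, 23109), Mul(-1, Rational(-156468, 24877))) = Add(Rational(53064947, 23109), Rational(156468, 24877)) = Rational(1323712505531, 574882593)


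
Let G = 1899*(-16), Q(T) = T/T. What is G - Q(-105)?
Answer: -30385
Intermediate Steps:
Q(T) = 1
G = -30384
G - Q(-105) = -30384 - 1*1 = -30384 - 1 = -30385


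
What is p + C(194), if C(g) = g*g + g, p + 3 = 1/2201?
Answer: 83257228/2201 ≈ 37827.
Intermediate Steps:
p = -6602/2201 (p = -3 + 1/2201 = -6602/2201 ≈ -2.9995)
C(g) = g + g² (C(g) = g² + g = g + g²)
p + C(194) = -6602/2201 + 194*(1 + 194) = -6602/2201 + 194*195 = -6602/2201 + 37830 = 83257228/2201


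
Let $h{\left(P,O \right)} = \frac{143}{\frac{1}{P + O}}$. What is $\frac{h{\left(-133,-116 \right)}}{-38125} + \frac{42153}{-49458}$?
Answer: $\frac{51322627}{628528750} \approx 0.081655$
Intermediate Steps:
$h{\left(P,O \right)} = 143 O + 143 P$ ($h{\left(P,O \right)} = \frac{143}{\frac{1}{O + P}} = 143 \left(O + P\right) = 143 O + 143 P$)
$\frac{h{\left(-133,-116 \right)}}{-38125} + \frac{42153}{-49458} = \frac{143 \left(-116\right) + 143 \left(-133\right)}{-38125} + \frac{42153}{-49458} = \left(-16588 - 19019\right) \left(- \frac{1}{38125}\right) + 42153 \left(- \frac{1}{49458}\right) = \left(-35607\right) \left(- \frac{1}{38125}\right) - \frac{14051}{16486} = \frac{35607}{38125} - \frac{14051}{16486} = \frac{51322627}{628528750}$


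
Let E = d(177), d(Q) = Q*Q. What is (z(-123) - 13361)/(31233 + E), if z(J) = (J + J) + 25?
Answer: -6791/31281 ≈ -0.21710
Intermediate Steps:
d(Q) = Q**2
z(J) = 25 + 2*J (z(J) = 2*J + 25 = 25 + 2*J)
E = 31329 (E = 177**2 = 31329)
(z(-123) - 13361)/(31233 + E) = ((25 + 2*(-123)) - 13361)/(31233 + 31329) = ((25 - 246) - 13361)/62562 = (-221 - 13361)*(1/62562) = -13582*1/62562 = -6791/31281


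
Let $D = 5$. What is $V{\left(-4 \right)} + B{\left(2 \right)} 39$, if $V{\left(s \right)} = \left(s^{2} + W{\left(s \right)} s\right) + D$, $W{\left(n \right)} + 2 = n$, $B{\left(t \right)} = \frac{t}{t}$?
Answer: $84$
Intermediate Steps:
$B{\left(t \right)} = 1$
$W{\left(n \right)} = -2 + n$
$V{\left(s \right)} = 5 + s^{2} + s \left(-2 + s\right)$ ($V{\left(s \right)} = \left(s^{2} + \left(-2 + s\right) s\right) + 5 = \left(s^{2} + s \left(-2 + s\right)\right) + 5 = 5 + s^{2} + s \left(-2 + s\right)$)
$V{\left(-4 \right)} + B{\left(2 \right)} 39 = \left(5 + \left(-4\right)^{2} - 4 \left(-2 - 4\right)\right) + 1 \cdot 39 = \left(5 + 16 - -24\right) + 39 = \left(5 + 16 + 24\right) + 39 = 45 + 39 = 84$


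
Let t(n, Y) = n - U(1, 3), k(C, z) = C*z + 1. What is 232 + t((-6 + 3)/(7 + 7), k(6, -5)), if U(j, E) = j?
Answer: 3231/14 ≈ 230.79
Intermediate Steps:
k(C, z) = 1 + C*z
t(n, Y) = -1 + n (t(n, Y) = n - 1*1 = n - 1 = -1 + n)
232 + t((-6 + 3)/(7 + 7), k(6, -5)) = 232 + (-1 + (-6 + 3)/(7 + 7)) = 232 + (-1 - 3/14) = 232 - 17/14 = 3231/14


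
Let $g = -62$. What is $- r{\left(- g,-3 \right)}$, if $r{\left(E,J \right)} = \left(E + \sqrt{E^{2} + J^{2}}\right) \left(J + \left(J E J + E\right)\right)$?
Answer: $-38254 - 617 \sqrt{3853} \approx -76553.0$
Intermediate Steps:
$r{\left(E,J \right)} = \left(E + \sqrt{E^{2} + J^{2}}\right) \left(E + J + E J^{2}\right)$ ($r{\left(E,J \right)} = \left(E + \sqrt{E^{2} + J^{2}}\right) \left(J + \left(E J J + E\right)\right) = \left(E + \sqrt{E^{2} + J^{2}}\right) \left(J + \left(E J^{2} + E\right)\right) = \left(E + \sqrt{E^{2} + J^{2}}\right) \left(J + \left(E + E J^{2}\right)\right) = \left(E + \sqrt{E^{2} + J^{2}}\right) \left(E + J + E J^{2}\right)$)
$- r{\left(- g,-3 \right)} = - (\left(\left(-1\right) \left(-62\right)\right)^{2} + \left(-1\right) \left(-62\right) \left(-3\right) + \left(-1\right) \left(-62\right) \sqrt{\left(\left(-1\right) \left(-62\right)\right)^{2} + \left(-3\right)^{2}} - 3 \sqrt{\left(\left(-1\right) \left(-62\right)\right)^{2} + \left(-3\right)^{2}} + \left(\left(-1\right) \left(-62\right)\right)^{2} \left(-3\right)^{2} + \left(-1\right) \left(-62\right) \left(-3\right)^{2} \sqrt{\left(\left(-1\right) \left(-62\right)\right)^{2} + \left(-3\right)^{2}}) = - (62^{2} + 62 \left(-3\right) + 62 \sqrt{62^{2} + 9} - 3 \sqrt{62^{2} + 9} + 62^{2} \cdot 9 + 62 \cdot 9 \sqrt{62^{2} + 9}) = - (3844 - 186 + 62 \sqrt{3844 + 9} - 3 \sqrt{3844 + 9} + 3844 \cdot 9 + 62 \cdot 9 \sqrt{3844 + 9}) = - (3844 - 186 + 62 \sqrt{3853} - 3 \sqrt{3853} + 34596 + 62 \cdot 9 \sqrt{3853}) = - (3844 - 186 + 62 \sqrt{3853} - 3 \sqrt{3853} + 34596 + 558 \sqrt{3853}) = - (38254 + 617 \sqrt{3853}) = -38254 - 617 \sqrt{3853}$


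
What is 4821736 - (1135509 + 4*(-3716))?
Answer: 3701091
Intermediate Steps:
4821736 - (1135509 + 4*(-3716)) = 4821736 - (1135509 - 14864) = 4821736 - 1*1120645 = 4821736 - 1120645 = 3701091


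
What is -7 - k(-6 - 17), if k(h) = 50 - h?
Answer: -80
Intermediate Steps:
-7 - k(-6 - 17) = -7 - (50 - (-6 - 17)) = -7 - (50 - 1*(-23)) = -7 - (50 + 23) = -7 - 1*73 = -7 - 73 = -80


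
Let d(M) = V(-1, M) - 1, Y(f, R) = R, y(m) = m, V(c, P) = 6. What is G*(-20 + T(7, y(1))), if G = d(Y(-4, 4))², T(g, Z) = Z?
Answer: -475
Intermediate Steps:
d(M) = 5 (d(M) = 6 - 1 = 5)
G = 25 (G = 5² = 25)
G*(-20 + T(7, y(1))) = 25*(-20 + 1) = 25*(-19) = -475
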